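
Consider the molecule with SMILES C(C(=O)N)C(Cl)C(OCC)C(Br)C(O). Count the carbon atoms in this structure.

Atom tally by fragment:
  H2NOCCH2 → C:2 H:4 O:1 N:1
  CH(Cl) → C:1 H:1 Cl:1
  CH(OC2H5) → C:3 H:6 O:1
  CH(Br) → C:1 H:1 Br:1
  CH2OH → C:1 H:3 O:1
Element totals:
  C: 8
  H: 15
  Br: 1
  Cl: 1
  N: 1
  O: 3

8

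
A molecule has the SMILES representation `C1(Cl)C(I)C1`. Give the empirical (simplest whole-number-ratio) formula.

C3H4ClI

Atom tally by fragment:
  cyclopropane ring core → C:3 H:6
  (− 2 ring H displaced by substituents)
  + Cl → Cl:1
  + I → I:1
Element totals:
  C: 3
  H: 4
  Cl: 1
  I: 1
Molecular formula: C3H4ClI.
gcd of subscripts (3, 1, 4, 1) = 1, so the empirical formula equals the molecular formula.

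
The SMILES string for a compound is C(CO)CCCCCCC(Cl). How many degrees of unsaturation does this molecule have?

Atom tally by fragment:
  HOCH2CH2 → C:2 H:5 O:1
  CH2 → C:1 H:2
  CH2 → C:1 H:2
  CH2 → C:1 H:2
  CH2 → C:1 H:2
  CH2 → C:1 H:2
  CH2 → C:1 H:2
  CH2Cl → C:1 H:2 Cl:1
Element totals:
  C: 9
  H: 19
  Cl: 1
  O: 1
Molecular formula: C9H19ClO.
DoU = (2C + 2 + N − H − X) / 2 = (2·9 + 2 + 0 − 19 − 1) / 2 = 0.

0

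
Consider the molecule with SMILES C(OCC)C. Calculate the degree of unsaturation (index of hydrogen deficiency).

0

Atom tally by fragment:
  C2H5OCH2 → C:3 H:7 O:1
  CH3 → C:1 H:3
Element totals:
  C: 4
  H: 10
  O: 1
Molecular formula: C4H10O.
DoU = (2C + 2 + N − H − X) / 2 = (2·4 + 2 + 0 − 10 − 0) / 2 = 0.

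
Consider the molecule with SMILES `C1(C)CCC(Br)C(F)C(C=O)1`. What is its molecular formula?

C8H12BrFO

Atom tally by fragment:
  cyclohexane ring core → C:6 H:12
  (− 4 ring H displaced by substituents)
  + CH3 → C:1 H:3
  + Br → Br:1
  + F → F:1
  + CHO → C:1 H:1 O:1
Element totals:
  C: 8
  H: 12
  Br: 1
  F: 1
  O: 1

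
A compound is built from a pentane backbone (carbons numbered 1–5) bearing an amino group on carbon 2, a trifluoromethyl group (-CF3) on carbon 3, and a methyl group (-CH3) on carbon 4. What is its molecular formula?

C7H14F3N

Atom tally by fragment:
  CH3 → C:1 H:3
  CH(NH2) → C:1 H:3 N:1
  CH(CF3) → C:2 H:1 F:3
  CH(CH3) → C:2 H:4
  CH3 → C:1 H:3
Element totals:
  C: 7
  H: 14
  F: 3
  N: 1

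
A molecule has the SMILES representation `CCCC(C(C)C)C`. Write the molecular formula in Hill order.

Atom tally by fragment:
  CH3 → C:1 H:3
  CH2 → C:1 H:2
  CH2 → C:1 H:2
  CH(CH(CH3)2) → C:4 H:8
  CH3 → C:1 H:3
Element totals:
  C: 8
  H: 18

C8H18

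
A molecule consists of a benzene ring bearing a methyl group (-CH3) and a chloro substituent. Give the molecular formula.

Atom tally by fragment:
  benzene ring core → C:6 H:6
  (− 2 ring H displaced by substituents)
  + CH3 → C:1 H:3
  + Cl → Cl:1
Element totals:
  C: 7
  H: 7
  Cl: 1

C7H7Cl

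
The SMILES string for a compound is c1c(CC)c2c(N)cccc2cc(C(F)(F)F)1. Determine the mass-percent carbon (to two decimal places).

65.27%

Atom tally by fragment:
  naphthalene ring system core → C:10 H:8
  (− 3 ring H displaced by substituents)
  + C2H5 → C:2 H:5
  + NH2 → N:1 H:2
  + CF3 → C:1 F:3
Element totals:
  C: 13
  H: 12
  F: 3
  N: 1
Molecular formula: C13H12F3N.
Molar mass = 239.240 g/mol.
Mass from C: 13 × 12.011 = 156.143 g/mol.
%C = 156.143 / 239.240 × 100 = 65.27%.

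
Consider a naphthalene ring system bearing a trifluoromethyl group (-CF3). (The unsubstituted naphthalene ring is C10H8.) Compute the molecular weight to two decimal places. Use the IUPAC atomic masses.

196.17 g/mol

Atom tally by fragment:
  naphthalene ring system core → C:10 H:8
  (− 1 ring H displaced by substituents)
  + CF3 → C:1 F:3
Element totals:
  C: 11
  H: 7
  F: 3
Molecular formula: C11H7F3.
  M = 11(12.011) + 7(1.008) + 3(18.998)
    = 132.121 + 7.056 + 56.994 = 196.171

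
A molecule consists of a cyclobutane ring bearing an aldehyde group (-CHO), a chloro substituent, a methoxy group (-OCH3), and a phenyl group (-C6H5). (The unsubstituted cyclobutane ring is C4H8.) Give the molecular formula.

Atom tally by fragment:
  cyclobutane ring core → C:4 H:8
  (− 4 ring H displaced by substituents)
  + CHO → C:1 H:1 O:1
  + Cl → Cl:1
  + OCH3 → C:1 H:3 O:1
  + C6H5 → C:6 H:5
Element totals:
  C: 12
  H: 13
  Cl: 1
  O: 2

C12H13ClO2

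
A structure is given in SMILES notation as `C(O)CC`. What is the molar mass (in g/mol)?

60.10 g/mol

Atom tally by fragment:
  HOCH2 → C:1 H:3 O:1
  CH2 → C:1 H:2
  CH3 → C:1 H:3
Element totals:
  C: 3
  H: 8
  O: 1
Molecular formula: C3H8O.
  M = 3(12.011) + 8(1.008) + 15.999
    = 36.033 + 8.064 + 15.999 = 60.096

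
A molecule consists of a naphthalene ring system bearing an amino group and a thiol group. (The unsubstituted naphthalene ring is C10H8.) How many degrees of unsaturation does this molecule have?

7

Atom tally by fragment:
  naphthalene ring system core → C:10 H:8
  (− 2 ring H displaced by substituents)
  + NH2 → N:1 H:2
  + SH → S:1 H:1
Element totals:
  C: 10
  H: 9
  N: 1
  S: 1
Molecular formula: C10H9NS.
DoU = (2C + 2 + N − H − X) / 2 = (2·10 + 2 + 1 − 9 − 0) / 2 = 7.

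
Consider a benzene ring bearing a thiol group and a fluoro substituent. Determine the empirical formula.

Atom tally by fragment:
  benzene ring core → C:6 H:6
  (− 2 ring H displaced by substituents)
  + SH → S:1 H:1
  + F → F:1
Element totals:
  C: 6
  H: 5
  F: 1
  S: 1
Molecular formula: C6H5FS.
gcd of subscripts (6, 1, 5, 1) = 1, so the empirical formula equals the molecular formula.

C6H5FS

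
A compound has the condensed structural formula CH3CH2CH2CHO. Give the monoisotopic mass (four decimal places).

Element totals:
  C: 4
  H: 8
  O: 1
Molecular formula: C4H8O.
  M = 4(12.0) + 8(1.007825) + 15.994915
    = 48.000000 + 8.062600 + 15.994915 = 72.057515

72.0575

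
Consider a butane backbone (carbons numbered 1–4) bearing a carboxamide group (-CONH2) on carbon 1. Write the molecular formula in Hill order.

C5H11NO

Atom tally by fragment:
  H2NOCCH2 → C:2 H:4 O:1 N:1
  CH2 → C:1 H:2
  CH2 → C:1 H:2
  CH3 → C:1 H:3
Element totals:
  C: 5
  H: 11
  N: 1
  O: 1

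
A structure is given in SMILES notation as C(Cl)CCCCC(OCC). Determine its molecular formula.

Atom tally by fragment:
  ClCH2 → C:1 H:2 Cl:1
  CH2 → C:1 H:2
  CH2 → C:1 H:2
  CH2 → C:1 H:2
  CH2 → C:1 H:2
  CH2OC2H5 → C:3 H:7 O:1
Element totals:
  C: 8
  H: 17
  Cl: 1
  O: 1

C8H17ClO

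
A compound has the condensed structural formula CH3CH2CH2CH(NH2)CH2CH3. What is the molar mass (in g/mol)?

Atom tally by fragment:
  CH3 → C:1 H:3
  CH2 → C:1 H:2
  CH2 → C:1 H:2
  CH(NH2) → C:1 H:3 N:1
  CH2 → C:1 H:2
  CH3 → C:1 H:3
Element totals:
  C: 6
  H: 15
  N: 1
Molecular formula: C6H15N.
  M = 6(12.011) + 15(1.008) + 14.007
    = 72.066 + 15.120 + 14.007 = 101.193

101.19 g/mol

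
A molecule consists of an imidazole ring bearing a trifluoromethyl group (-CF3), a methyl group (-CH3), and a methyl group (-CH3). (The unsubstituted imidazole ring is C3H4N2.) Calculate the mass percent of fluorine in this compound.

Atom tally by fragment:
  imidazole ring core → C:3 H:4 N:2
  (− 3 ring H displaced by substituents)
  + CF3 → C:1 F:3
  + CH3 → C:1 H:3
  + CH3 → C:1 H:3
Element totals:
  C: 6
  H: 7
  F: 3
  N: 2
Molecular formula: C6H7F3N2.
Molar mass = 164.130 g/mol.
Mass from F: 3 × 18.998 = 56.994 g/mol.
%F = 56.994 / 164.130 × 100 = 34.72%.

34.72%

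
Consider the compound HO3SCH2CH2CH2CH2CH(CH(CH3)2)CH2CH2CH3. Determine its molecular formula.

C11H24O3S

Atom tally by fragment:
  HO3SCH2 → C:1 H:3 S:1 O:3
  CH2 → C:1 H:2
  CH2 → C:1 H:2
  CH2 → C:1 H:2
  CH(CH(CH3)2) → C:4 H:8
  CH2 → C:1 H:2
  CH2 → C:1 H:2
  CH3 → C:1 H:3
Element totals:
  C: 11
  H: 24
  O: 3
  S: 1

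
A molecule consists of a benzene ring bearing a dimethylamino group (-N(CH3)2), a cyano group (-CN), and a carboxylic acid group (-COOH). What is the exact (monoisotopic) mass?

Atom tally by fragment:
  benzene ring core → C:6 H:6
  (− 3 ring H displaced by substituents)
  + N(CH3)2 → N:1 C:2 H:6
  + CN → C:1 N:1
  + COOH → C:1 H:1 O:2
Element totals:
  C: 10
  H: 10
  N: 2
  O: 2
Molecular formula: C10H10N2O2.
  M = 10(12.0) + 10(1.007825) + 2(14.003074) + 2(15.994915)
    = 120.000000 + 10.078250 + 28.006148 + 31.989830 = 190.074228

190.0742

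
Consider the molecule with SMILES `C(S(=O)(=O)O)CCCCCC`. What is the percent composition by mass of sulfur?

Atom tally by fragment:
  HO3SCH2 → C:1 H:3 S:1 O:3
  CH2 → C:1 H:2
  CH2 → C:1 H:2
  CH2 → C:1 H:2
  CH2 → C:1 H:2
  CH2 → C:1 H:2
  CH3 → C:1 H:3
Element totals:
  C: 7
  H: 16
  O: 3
  S: 1
Molecular formula: C7H16O3S.
Molar mass = 180.262 g/mol.
Mass from S: 1 × 32.06 = 32.060 g/mol.
%S = 32.060 / 180.262 × 100 = 17.79%.

17.79%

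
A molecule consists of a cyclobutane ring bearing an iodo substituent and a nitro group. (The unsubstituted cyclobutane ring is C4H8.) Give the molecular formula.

Atom tally by fragment:
  cyclobutane ring core → C:4 H:8
  (− 2 ring H displaced by substituents)
  + I → I:1
  + NO2 → N:1 O:2
Element totals:
  C: 4
  H: 6
  I: 1
  N: 1
  O: 2

C4H6INO2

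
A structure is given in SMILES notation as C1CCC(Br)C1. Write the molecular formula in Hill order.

Atom tally by fragment:
  cyclopentane ring core → C:5 H:10
  (− 1 ring H displaced by substituents)
  + Br → Br:1
Element totals:
  C: 5
  H: 9
  Br: 1

C5H9Br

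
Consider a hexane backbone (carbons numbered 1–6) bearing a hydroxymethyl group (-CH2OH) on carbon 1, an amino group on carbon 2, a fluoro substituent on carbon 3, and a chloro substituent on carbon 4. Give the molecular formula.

Atom tally by fragment:
  HOCH2CH2 → C:2 H:5 O:1
  CH(NH2) → C:1 H:3 N:1
  CH(F) → C:1 H:1 F:1
  CH(Cl) → C:1 H:1 Cl:1
  CH2 → C:1 H:2
  CH3 → C:1 H:3
Element totals:
  C: 7
  H: 15
  Cl: 1
  F: 1
  N: 1
  O: 1

C7H15ClFNO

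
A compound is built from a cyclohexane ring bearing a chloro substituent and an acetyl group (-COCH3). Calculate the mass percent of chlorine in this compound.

22.07%

Atom tally by fragment:
  cyclohexane ring core → C:6 H:12
  (− 2 ring H displaced by substituents)
  + Cl → Cl:1
  + COCH3 → C:2 H:3 O:1
Element totals:
  C: 8
  H: 13
  Cl: 1
  O: 1
Molecular formula: C8H13ClO.
Molar mass = 160.641 g/mol.
Mass from Cl: 1 × 35.45 = 35.450 g/mol.
%Cl = 35.450 / 160.641 × 100 = 22.07%.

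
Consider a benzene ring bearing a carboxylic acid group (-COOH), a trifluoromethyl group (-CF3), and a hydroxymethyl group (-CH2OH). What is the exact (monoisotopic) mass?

220.0347

Atom tally by fragment:
  benzene ring core → C:6 H:6
  (− 3 ring H displaced by substituents)
  + COOH → C:1 H:1 O:2
  + CF3 → C:1 F:3
  + CH2OH → C:1 H:3 O:1
Element totals:
  C: 9
  H: 7
  F: 3
  O: 3
Molecular formula: C9H7F3O3.
  M = 9(12.0) + 7(1.007825) + 3(18.998403) + 3(15.994915)
    = 108.000000 + 7.054775 + 56.995209 + 47.984745 = 220.034729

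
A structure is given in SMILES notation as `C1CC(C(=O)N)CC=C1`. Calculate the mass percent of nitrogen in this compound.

11.19%

Atom tally by fragment:
  cyclohexene ring core → C:6 H:10
  (− 1 ring H displaced by substituents)
  + CONH2 → C:1 H:2 O:1 N:1
Element totals:
  C: 7
  H: 11
  N: 1
  O: 1
Molecular formula: C7H11NO.
Molar mass = 125.171 g/mol.
Mass from N: 1 × 14.007 = 14.007 g/mol.
%N = 14.007 / 125.171 × 100 = 11.19%.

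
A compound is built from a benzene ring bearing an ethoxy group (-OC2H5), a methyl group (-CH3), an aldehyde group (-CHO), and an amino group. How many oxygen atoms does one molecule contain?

2

Atom tally by fragment:
  benzene ring core → C:6 H:6
  (− 4 ring H displaced by substituents)
  + OC2H5 → C:2 H:5 O:1
  + CH3 → C:1 H:3
  + CHO → C:1 H:1 O:1
  + NH2 → N:1 H:2
Element totals:
  C: 10
  H: 13
  N: 1
  O: 2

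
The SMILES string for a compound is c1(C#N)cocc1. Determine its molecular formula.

C5H3NO

Atom tally by fragment:
  furan ring core → C:4 H:4 O:1
  (− 1 ring H displaced by substituents)
  + CN → C:1 N:1
Element totals:
  C: 5
  H: 3
  N: 1
  O: 1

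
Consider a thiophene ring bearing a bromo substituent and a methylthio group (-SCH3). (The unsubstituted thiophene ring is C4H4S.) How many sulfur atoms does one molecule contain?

2

Atom tally by fragment:
  thiophene ring core → C:4 H:4 S:1
  (− 2 ring H displaced by substituents)
  + Br → Br:1
  + SCH3 → C:1 H:3 S:1
Element totals:
  C: 5
  H: 5
  Br: 1
  S: 2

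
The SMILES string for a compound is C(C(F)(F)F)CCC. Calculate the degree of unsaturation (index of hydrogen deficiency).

Atom tally by fragment:
  F3CCH2 → C:2 H:2 F:3
  CH2 → C:1 H:2
  CH2 → C:1 H:2
  CH3 → C:1 H:3
Element totals:
  C: 5
  H: 9
  F: 3
Molecular formula: C5H9F3.
DoU = (2C + 2 + N − H − X) / 2 = (2·5 + 2 + 0 − 9 − 3) / 2 = 0.

0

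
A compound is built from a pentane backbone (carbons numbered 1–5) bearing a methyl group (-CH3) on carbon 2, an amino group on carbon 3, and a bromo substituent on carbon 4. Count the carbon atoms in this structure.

6

Atom tally by fragment:
  CH3 → C:1 H:3
  CH(CH3) → C:2 H:4
  CH(NH2) → C:1 H:3 N:1
  CH(Br) → C:1 H:1 Br:1
  CH3 → C:1 H:3
Element totals:
  C: 6
  H: 14
  Br: 1
  N: 1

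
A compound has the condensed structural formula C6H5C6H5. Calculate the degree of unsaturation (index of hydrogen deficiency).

8

Atom tally by fragment:
  benzene ring core → C:6 H:6
  (− 1 ring H displaced by substituents)
  + C6H5 → C:6 H:5
Element totals:
  C: 12
  H: 10
Molecular formula: C12H10.
DoU = (2C + 2 + N − H − X) / 2 = (2·12 + 2 + 0 − 10 − 0) / 2 = 8.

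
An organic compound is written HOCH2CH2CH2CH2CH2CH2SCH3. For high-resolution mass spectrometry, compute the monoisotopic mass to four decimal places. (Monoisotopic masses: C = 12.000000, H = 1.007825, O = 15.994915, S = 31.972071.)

148.0922

Atom tally by fragment:
  HOCH2CH2 → C:2 H:5 O:1
  CH2 → C:1 H:2
  CH2 → C:1 H:2
  CH2 → C:1 H:2
  CH2SCH3 → C:2 H:5 S:1
Element totals:
  C: 7
  H: 16
  O: 1
  S: 1
Molecular formula: C7H16OS.
  M = 7(12.0) + 16(1.007825) + 15.994915 + 31.972071
    = 84.000000 + 16.125200 + 15.994915 + 31.972071 = 148.092186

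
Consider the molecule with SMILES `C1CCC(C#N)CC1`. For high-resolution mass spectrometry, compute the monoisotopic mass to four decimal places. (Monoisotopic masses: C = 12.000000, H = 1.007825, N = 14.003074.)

Atom tally by fragment:
  cyclohexane ring core → C:6 H:12
  (− 1 ring H displaced by substituents)
  + CN → C:1 N:1
Element totals:
  C: 7
  H: 11
  N: 1
Molecular formula: C7H11N.
  M = 7(12.0) + 11(1.007825) + 14.003074
    = 84.000000 + 11.086075 + 14.003074 = 109.089149

109.0891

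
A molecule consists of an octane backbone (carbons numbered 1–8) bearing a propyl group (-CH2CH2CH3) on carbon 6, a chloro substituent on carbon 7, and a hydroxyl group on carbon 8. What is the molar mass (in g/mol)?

Atom tally by fragment:
  CH3 → C:1 H:3
  CH2 → C:1 H:2
  CH2 → C:1 H:2
  CH2 → C:1 H:2
  CH2 → C:1 H:2
  CH(CH2CH2CH3) → C:4 H:8
  CH(Cl) → C:1 H:1 Cl:1
  CH2OH → C:1 H:3 O:1
Element totals:
  C: 11
  H: 23
  Cl: 1
  O: 1
Molecular formula: C11H23ClO.
  M = 11(12.011) + 23(1.008) + 35.45 + 15.999
    = 132.121 + 23.184 + 35.450 + 15.999 = 206.754

206.75 g/mol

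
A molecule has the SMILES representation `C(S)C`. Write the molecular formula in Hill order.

Atom tally by fragment:
  HSCH2 → C:1 H:3 S:1
  CH3 → C:1 H:3
Element totals:
  C: 2
  H: 6
  S: 1

C2H6S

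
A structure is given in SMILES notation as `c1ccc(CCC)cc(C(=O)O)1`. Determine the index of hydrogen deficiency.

Atom tally by fragment:
  benzene ring core → C:6 H:6
  (− 2 ring H displaced by substituents)
  + CH2CH2CH3 → C:3 H:7
  + COOH → C:1 H:1 O:2
Element totals:
  C: 10
  H: 12
  O: 2
Molecular formula: C10H12O2.
DoU = (2C + 2 + N − H − X) / 2 = (2·10 + 2 + 0 − 12 − 0) / 2 = 5.

5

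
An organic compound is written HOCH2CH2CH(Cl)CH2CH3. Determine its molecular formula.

C5H11ClO

Element totals:
  C: 5
  H: 11
  Cl: 1
  O: 1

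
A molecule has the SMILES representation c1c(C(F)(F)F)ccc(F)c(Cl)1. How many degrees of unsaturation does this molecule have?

Atom tally by fragment:
  benzene ring core → C:6 H:6
  (− 3 ring H displaced by substituents)
  + CF3 → C:1 F:3
  + F → F:1
  + Cl → Cl:1
Element totals:
  C: 7
  H: 3
  Cl: 1
  F: 4
Molecular formula: C7H3ClF4.
DoU = (2C + 2 + N − H − X) / 2 = (2·7 + 2 + 0 − 3 − 5) / 2 = 4.

4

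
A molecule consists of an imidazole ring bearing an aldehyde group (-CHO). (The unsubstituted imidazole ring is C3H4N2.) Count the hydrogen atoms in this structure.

Atom tally by fragment:
  imidazole ring core → C:3 H:4 N:2
  (− 1 ring H displaced by substituents)
  + CHO → C:1 H:1 O:1
Element totals:
  C: 4
  H: 4
  N: 2
  O: 1

4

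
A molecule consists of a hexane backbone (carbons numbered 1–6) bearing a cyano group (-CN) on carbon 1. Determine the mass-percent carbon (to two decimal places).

Atom tally by fragment:
  NCCH2 → C:2 H:2 N:1
  CH2 → C:1 H:2
  CH2 → C:1 H:2
  CH2 → C:1 H:2
  CH2 → C:1 H:2
  CH3 → C:1 H:3
Element totals:
  C: 7
  H: 13
  N: 1
Molecular formula: C7H13N.
Molar mass = 111.188 g/mol.
Mass from C: 7 × 12.011 = 84.077 g/mol.
%C = 84.077 / 111.188 × 100 = 75.62%.

75.62%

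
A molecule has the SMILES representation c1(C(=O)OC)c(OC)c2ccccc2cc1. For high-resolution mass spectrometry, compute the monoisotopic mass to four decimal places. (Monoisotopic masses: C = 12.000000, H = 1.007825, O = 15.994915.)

Atom tally by fragment:
  naphthalene ring system core → C:10 H:8
  (− 2 ring H displaced by substituents)
  + COOCH3 → C:2 H:3 O:2
  + OCH3 → C:1 H:3 O:1
Element totals:
  C: 13
  H: 12
  O: 3
Molecular formula: C13H12O3.
  M = 13(12.0) + 12(1.007825) + 3(15.994915)
    = 156.000000 + 12.093900 + 47.984745 = 216.078645

216.0786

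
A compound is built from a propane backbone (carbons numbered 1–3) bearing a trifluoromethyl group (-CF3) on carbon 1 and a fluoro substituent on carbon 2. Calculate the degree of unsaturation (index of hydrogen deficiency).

0

Atom tally by fragment:
  F3CCH2 → C:2 H:2 F:3
  CH(F) → C:1 H:1 F:1
  CH3 → C:1 H:3
Element totals:
  C: 4
  H: 6
  F: 4
Molecular formula: C4H6F4.
DoU = (2C + 2 + N − H − X) / 2 = (2·4 + 2 + 0 − 6 − 4) / 2 = 0.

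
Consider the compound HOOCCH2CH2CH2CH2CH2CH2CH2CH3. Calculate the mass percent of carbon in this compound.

68.31%

Atom tally by fragment:
  HOOCCH2 → C:2 H:3 O:2
  CH2 → C:1 H:2
  CH2 → C:1 H:2
  CH2 → C:1 H:2
  CH2 → C:1 H:2
  CH2 → C:1 H:2
  CH2 → C:1 H:2
  CH3 → C:1 H:3
Element totals:
  C: 9
  H: 18
  O: 2
Molecular formula: C9H18O2.
Molar mass = 158.241 g/mol.
Mass from C: 9 × 12.011 = 108.099 g/mol.
%C = 108.099 / 158.241 × 100 = 68.31%.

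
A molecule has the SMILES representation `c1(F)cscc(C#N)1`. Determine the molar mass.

127.14 g/mol

Atom tally by fragment:
  thiophene ring core → C:4 H:4 S:1
  (− 2 ring H displaced by substituents)
  + F → F:1
  + CN → C:1 N:1
Element totals:
  C: 5
  H: 2
  F: 1
  N: 1
  S: 1
Molecular formula: C5H2FNS.
  M = 5(12.011) + 2(1.008) + 18.998 + 14.007 + 32.06
    = 60.055 + 2.016 + 18.998 + 14.007 + 32.060 = 127.136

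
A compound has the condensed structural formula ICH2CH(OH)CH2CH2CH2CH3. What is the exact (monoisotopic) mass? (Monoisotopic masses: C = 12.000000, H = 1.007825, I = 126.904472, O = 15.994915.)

Atom tally by fragment:
  ICH2 → C:1 H:2 I:1
  CH(OH) → C:1 H:2 O:1
  CH2 → C:1 H:2
  CH2 → C:1 H:2
  CH2 → C:1 H:2
  CH3 → C:1 H:3
Element totals:
  C: 6
  H: 13
  I: 1
  O: 1
Molecular formula: C6H13IO.
  M = 6(12.0) + 13(1.007825) + 126.904472 + 15.994915
    = 72.000000 + 13.101725 + 126.904472 + 15.994915 = 228.001112

228.0011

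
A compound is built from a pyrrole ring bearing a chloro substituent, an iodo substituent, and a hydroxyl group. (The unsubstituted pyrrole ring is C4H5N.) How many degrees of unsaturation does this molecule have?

Atom tally by fragment:
  pyrrole ring core → C:4 H:5 N:1
  (− 3 ring H displaced by substituents)
  + Cl → Cl:1
  + I → I:1
  + OH → O:1 H:1
Element totals:
  C: 4
  H: 3
  Cl: 1
  I: 1
  N: 1
  O: 1
Molecular formula: C4H3ClINO.
DoU = (2C + 2 + N − H − X) / 2 = (2·4 + 2 + 1 − 3 − 2) / 2 = 3.

3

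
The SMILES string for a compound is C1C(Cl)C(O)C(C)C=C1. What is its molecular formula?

Atom tally by fragment:
  cyclohexene ring core → C:6 H:10
  (− 3 ring H displaced by substituents)
  + Cl → Cl:1
  + OH → O:1 H:1
  + CH3 → C:1 H:3
Element totals:
  C: 7
  H: 11
  Cl: 1
  O: 1

C7H11ClO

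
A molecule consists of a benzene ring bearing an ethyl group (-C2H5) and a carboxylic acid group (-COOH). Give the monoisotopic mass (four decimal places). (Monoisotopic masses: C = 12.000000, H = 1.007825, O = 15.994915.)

150.0681

Atom tally by fragment:
  benzene ring core → C:6 H:6
  (− 2 ring H displaced by substituents)
  + C2H5 → C:2 H:5
  + COOH → C:1 H:1 O:2
Element totals:
  C: 9
  H: 10
  O: 2
Molecular formula: C9H10O2.
  M = 9(12.0) + 10(1.007825) + 2(15.994915)
    = 108.000000 + 10.078250 + 31.989830 = 150.068080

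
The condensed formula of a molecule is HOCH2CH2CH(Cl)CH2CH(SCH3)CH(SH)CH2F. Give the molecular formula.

C8H16ClFOS2

Atom tally by fragment:
  HOCH2CH2 → C:2 H:5 O:1
  CH(Cl) → C:1 H:1 Cl:1
  CH2 → C:1 H:2
  CH(SCH3) → C:2 H:4 S:1
  CH(SH) → C:1 H:2 S:1
  CH2F → C:1 H:2 F:1
Element totals:
  C: 8
  H: 16
  Cl: 1
  F: 1
  O: 1
  S: 2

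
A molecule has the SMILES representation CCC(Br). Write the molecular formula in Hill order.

Atom tally by fragment:
  CH3 → C:1 H:3
  CH2 → C:1 H:2
  CH2Br → C:1 H:2 Br:1
Element totals:
  C: 3
  H: 7
  Br: 1

C3H7Br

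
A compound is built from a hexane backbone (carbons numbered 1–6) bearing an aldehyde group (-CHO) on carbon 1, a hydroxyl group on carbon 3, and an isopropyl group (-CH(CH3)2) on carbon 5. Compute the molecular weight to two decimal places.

Atom tally by fragment:
  OHCCH2 → C:2 H:3 O:1
  CH2 → C:1 H:2
  CH(OH) → C:1 H:2 O:1
  CH2 → C:1 H:2
  CH(CH(CH3)2) → C:4 H:8
  CH3 → C:1 H:3
Element totals:
  C: 10
  H: 20
  O: 2
Molecular formula: C10H20O2.
  M = 10(12.011) + 20(1.008) + 2(15.999)
    = 120.110 + 20.160 + 31.998 = 172.268

172.27 g/mol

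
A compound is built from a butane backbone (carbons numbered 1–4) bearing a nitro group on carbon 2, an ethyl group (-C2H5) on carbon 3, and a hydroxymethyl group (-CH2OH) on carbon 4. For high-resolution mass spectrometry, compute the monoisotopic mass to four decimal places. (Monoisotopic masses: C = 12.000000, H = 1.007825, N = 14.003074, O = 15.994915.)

161.1052

Atom tally by fragment:
  CH3 → C:1 H:3
  CH(NO2) → C:1 H:1 N:1 O:2
  CH(C2H5) → C:3 H:6
  CH2CH2OH → C:2 H:5 O:1
Element totals:
  C: 7
  H: 15
  N: 1
  O: 3
Molecular formula: C7H15NO3.
  M = 7(12.0) + 15(1.007825) + 14.003074 + 3(15.994915)
    = 84.000000 + 15.117375 + 14.003074 + 47.984745 = 161.105194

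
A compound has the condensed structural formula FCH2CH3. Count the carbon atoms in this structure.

2

Atom tally by fragment:
  FCH2 → C:1 H:2 F:1
  CH3 → C:1 H:3
Element totals:
  C: 2
  H: 5
  F: 1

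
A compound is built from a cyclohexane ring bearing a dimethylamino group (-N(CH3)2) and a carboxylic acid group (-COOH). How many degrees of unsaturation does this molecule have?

2

Atom tally by fragment:
  cyclohexane ring core → C:6 H:12
  (− 2 ring H displaced by substituents)
  + N(CH3)2 → N:1 C:2 H:6
  + COOH → C:1 H:1 O:2
Element totals:
  C: 9
  H: 17
  N: 1
  O: 2
Molecular formula: C9H17NO2.
DoU = (2C + 2 + N − H − X) / 2 = (2·9 + 2 + 1 − 17 − 0) / 2 = 2.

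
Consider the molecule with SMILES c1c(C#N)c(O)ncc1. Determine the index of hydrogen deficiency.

6

Atom tally by fragment:
  pyridine ring core → C:5 H:5 N:1
  (− 2 ring H displaced by substituents)
  + CN → C:1 N:1
  + OH → O:1 H:1
Element totals:
  C: 6
  H: 4
  N: 2
  O: 1
Molecular formula: C6H4N2O.
DoU = (2C + 2 + N − H − X) / 2 = (2·6 + 2 + 2 − 4 − 0) / 2 = 6.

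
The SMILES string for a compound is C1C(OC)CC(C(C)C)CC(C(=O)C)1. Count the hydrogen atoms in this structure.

22

Atom tally by fragment:
  cyclohexane ring core → C:6 H:12
  (− 3 ring H displaced by substituents)
  + OCH3 → C:1 H:3 O:1
  + CH(CH3)2 → C:3 H:7
  + COCH3 → C:2 H:3 O:1
Element totals:
  C: 12
  H: 22
  O: 2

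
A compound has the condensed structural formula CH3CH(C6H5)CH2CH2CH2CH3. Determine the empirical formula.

C2H3

Atom tally by fragment:
  CH3 → C:1 H:3
  CH(C6H5) → C:7 H:6
  CH2 → C:1 H:2
  CH2 → C:1 H:2
  CH2 → C:1 H:2
  CH3 → C:1 H:3
Element totals:
  C: 12
  H: 18
Molecular formula: C12H18.
gcd of subscripts = 6; dividing each by 6:
  C: 12/6 = 2
  H: 18/6 = 3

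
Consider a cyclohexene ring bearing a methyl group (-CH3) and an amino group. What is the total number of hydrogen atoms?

13

Atom tally by fragment:
  cyclohexene ring core → C:6 H:10
  (− 2 ring H displaced by substituents)
  + CH3 → C:1 H:3
  + NH2 → N:1 H:2
Element totals:
  C: 7
  H: 13
  N: 1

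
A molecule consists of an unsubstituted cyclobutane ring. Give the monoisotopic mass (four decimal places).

56.0626

Atom tally by fragment:
  cyclobutane ring core → C:4 H:8
Element totals:
  C: 4
  H: 8
Molecular formula: C4H8.
  M = 4(12.0) + 8(1.007825)
    = 48.000000 + 8.062600 = 56.062600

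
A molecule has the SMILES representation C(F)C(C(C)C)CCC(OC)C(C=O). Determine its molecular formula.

Atom tally by fragment:
  FCH2 → C:1 H:2 F:1
  CH(CH(CH3)2) → C:4 H:8
  CH2 → C:1 H:2
  CH2 → C:1 H:2
  CH(OCH3) → C:2 H:4 O:1
  CH2CHO → C:2 H:3 O:1
Element totals:
  C: 11
  H: 21
  F: 1
  O: 2

C11H21FO2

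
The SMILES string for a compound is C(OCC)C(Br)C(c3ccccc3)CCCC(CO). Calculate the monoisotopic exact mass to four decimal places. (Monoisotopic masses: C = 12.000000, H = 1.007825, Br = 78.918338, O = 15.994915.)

Atom tally by fragment:
  C2H5OCH2 → C:3 H:7 O:1
  CH(Br) → C:1 H:1 Br:1
  CH(C6H5) → C:7 H:6
  CH2 → C:1 H:2
  CH2 → C:1 H:2
  CH2 → C:1 H:2
  CH2CH2OH → C:2 H:5 O:1
Element totals:
  C: 16
  H: 25
  Br: 1
  O: 2
Molecular formula: C16H25BrO2.
  M = 16(12.0) + 25(1.007825) + 78.918338 + 2(15.994915)
    = 192.000000 + 25.195625 + 78.918338 + 31.989830 = 328.103793

328.1038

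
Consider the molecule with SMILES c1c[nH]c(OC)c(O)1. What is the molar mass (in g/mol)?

Atom tally by fragment:
  pyrrole ring core → C:4 H:5 N:1
  (− 2 ring H displaced by substituents)
  + OCH3 → C:1 H:3 O:1
  + OH → O:1 H:1
Element totals:
  C: 5
  H: 7
  N: 1
  O: 2
Molecular formula: C5H7NO2.
  M = 5(12.011) + 7(1.008) + 14.007 + 2(15.999)
    = 60.055 + 7.056 + 14.007 + 31.998 = 113.116

113.12 g/mol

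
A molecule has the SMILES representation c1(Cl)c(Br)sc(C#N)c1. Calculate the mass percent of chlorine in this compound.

15.93%

Atom tally by fragment:
  thiophene ring core → C:4 H:4 S:1
  (− 3 ring H displaced by substituents)
  + Cl → Cl:1
  + Br → Br:1
  + CN → C:1 N:1
Element totals:
  C: 5
  H: 1
  Br: 1
  Cl: 1
  N: 1
  S: 1
Molecular formula: C5HBrClNS.
Molar mass = 222.484 g/mol.
Mass from Cl: 1 × 35.45 = 35.450 g/mol.
%Cl = 35.450 / 222.484 × 100 = 15.93%.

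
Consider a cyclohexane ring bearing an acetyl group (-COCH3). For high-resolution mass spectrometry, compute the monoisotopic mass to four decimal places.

Atom tally by fragment:
  cyclohexane ring core → C:6 H:12
  (− 1 ring H displaced by substituents)
  + COCH3 → C:2 H:3 O:1
Element totals:
  C: 8
  H: 14
  O: 1
Molecular formula: C8H14O.
  M = 8(12.0) + 14(1.007825) + 15.994915
    = 96.000000 + 14.109550 + 15.994915 = 126.104465

126.1045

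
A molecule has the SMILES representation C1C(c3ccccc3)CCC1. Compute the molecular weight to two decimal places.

Atom tally by fragment:
  cyclopentane ring core → C:5 H:10
  (− 1 ring H displaced by substituents)
  + C6H5 → C:6 H:5
Element totals:
  C: 11
  H: 14
Molecular formula: C11H14.
  M = 11(12.011) + 14(1.008)
    = 132.121 + 14.112 = 146.233

146.23 g/mol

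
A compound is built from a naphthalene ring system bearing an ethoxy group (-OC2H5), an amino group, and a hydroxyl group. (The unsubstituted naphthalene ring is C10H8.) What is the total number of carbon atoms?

Atom tally by fragment:
  naphthalene ring system core → C:10 H:8
  (− 3 ring H displaced by substituents)
  + OC2H5 → C:2 H:5 O:1
  + NH2 → N:1 H:2
  + OH → O:1 H:1
Element totals:
  C: 12
  H: 13
  N: 1
  O: 2

12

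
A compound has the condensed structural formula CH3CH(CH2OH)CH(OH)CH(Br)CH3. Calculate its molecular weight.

Atom tally by fragment:
  CH3 → C:1 H:3
  CH(CH2OH) → C:2 H:4 O:1
  CH(OH) → C:1 H:2 O:1
  CH(Br) → C:1 H:1 Br:1
  CH3 → C:1 H:3
Element totals:
  C: 6
  H: 13
  Br: 1
  O: 2
Molecular formula: C6H13BrO2.
  M = 6(12.011) + 13(1.008) + 79.904 + 2(15.999)
    = 72.066 + 13.104 + 79.904 + 31.998 = 197.072

197.07 g/mol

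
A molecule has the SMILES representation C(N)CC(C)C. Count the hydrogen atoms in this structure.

13

Atom tally by fragment:
  H2NCH2 → C:1 H:4 N:1
  CH2 → C:1 H:2
  CH(CH3) → C:2 H:4
  CH3 → C:1 H:3
Element totals:
  C: 5
  H: 13
  N: 1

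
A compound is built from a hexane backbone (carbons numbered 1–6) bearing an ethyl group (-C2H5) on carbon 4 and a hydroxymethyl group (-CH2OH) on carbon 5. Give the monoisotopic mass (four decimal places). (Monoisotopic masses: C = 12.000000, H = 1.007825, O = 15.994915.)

144.1514

Atom tally by fragment:
  CH3 → C:1 H:3
  CH2 → C:1 H:2
  CH2 → C:1 H:2
  CH(C2H5) → C:3 H:6
  CH(CH2OH) → C:2 H:4 O:1
  CH3 → C:1 H:3
Element totals:
  C: 9
  H: 20
  O: 1
Molecular formula: C9H20O.
  M = 9(12.0) + 20(1.007825) + 15.994915
    = 108.000000 + 20.156500 + 15.994915 = 144.151415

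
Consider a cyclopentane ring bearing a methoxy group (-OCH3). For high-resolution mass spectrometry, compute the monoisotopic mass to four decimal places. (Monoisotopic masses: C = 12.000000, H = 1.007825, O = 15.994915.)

Atom tally by fragment:
  cyclopentane ring core → C:5 H:10
  (− 1 ring H displaced by substituents)
  + OCH3 → C:1 H:3 O:1
Element totals:
  C: 6
  H: 12
  O: 1
Molecular formula: C6H12O.
  M = 6(12.0) + 12(1.007825) + 15.994915
    = 72.000000 + 12.093900 + 15.994915 = 100.088815

100.0888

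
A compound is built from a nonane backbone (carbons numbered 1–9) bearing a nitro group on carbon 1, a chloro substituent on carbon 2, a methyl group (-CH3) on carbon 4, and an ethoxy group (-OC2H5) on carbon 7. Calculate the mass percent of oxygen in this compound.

Atom tally by fragment:
  O2NCH2 → C:1 H:2 N:1 O:2
  CH(Cl) → C:1 H:1 Cl:1
  CH2 → C:1 H:2
  CH(CH3) → C:2 H:4
  CH2 → C:1 H:2
  CH2 → C:1 H:2
  CH(OC2H5) → C:3 H:6 O:1
  CH2 → C:1 H:2
  CH3 → C:1 H:3
Element totals:
  C: 12
  H: 24
  Cl: 1
  N: 1
  O: 3
Molecular formula: C12H24ClNO3.
Molar mass = 265.778 g/mol.
Mass from O: 3 × 15.999 = 47.997 g/mol.
%O = 47.997 / 265.778 × 100 = 18.06%.

18.06%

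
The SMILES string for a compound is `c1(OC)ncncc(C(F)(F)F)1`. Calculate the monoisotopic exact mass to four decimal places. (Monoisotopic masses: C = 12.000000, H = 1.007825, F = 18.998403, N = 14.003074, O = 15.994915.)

Atom tally by fragment:
  pyrimidine ring core → C:4 H:4 N:2
  (− 2 ring H displaced by substituents)
  + OCH3 → C:1 H:3 O:1
  + CF3 → C:1 F:3
Element totals:
  C: 6
  H: 5
  F: 3
  N: 2
  O: 1
Molecular formula: C6H5F3N2O.
  M = 6(12.0) + 5(1.007825) + 3(18.998403) + 2(14.003074) + 15.994915
    = 72.000000 + 5.039125 + 56.995209 + 28.006148 + 15.994915 = 178.035397

178.0354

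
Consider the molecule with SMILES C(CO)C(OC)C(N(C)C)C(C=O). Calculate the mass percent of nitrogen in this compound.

7.40%

Atom tally by fragment:
  HOCH2CH2 → C:2 H:5 O:1
  CH(OCH3) → C:2 H:4 O:1
  CH(N(CH3)2) → C:3 H:7 N:1
  CH2CHO → C:2 H:3 O:1
Element totals:
  C: 9
  H: 19
  N: 1
  O: 3
Molecular formula: C9H19NO3.
Molar mass = 189.255 g/mol.
Mass from N: 1 × 14.007 = 14.007 g/mol.
%N = 14.007 / 189.255 × 100 = 7.40%.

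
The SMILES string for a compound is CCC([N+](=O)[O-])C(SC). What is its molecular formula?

Atom tally by fragment:
  CH3 → C:1 H:3
  CH2 → C:1 H:2
  CH(NO2) → C:1 H:1 N:1 O:2
  CH2SCH3 → C:2 H:5 S:1
Element totals:
  C: 5
  H: 11
  N: 1
  O: 2
  S: 1

C5H11NO2S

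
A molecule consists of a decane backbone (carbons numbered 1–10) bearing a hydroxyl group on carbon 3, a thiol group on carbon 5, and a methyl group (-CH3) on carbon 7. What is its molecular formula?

C11H24OS

Atom tally by fragment:
  CH3 → C:1 H:3
  CH2 → C:1 H:2
  CH(OH) → C:1 H:2 O:1
  CH2 → C:1 H:2
  CH(SH) → C:1 H:2 S:1
  CH2 → C:1 H:2
  CH(CH3) → C:2 H:4
  CH2 → C:1 H:2
  CH2 → C:1 H:2
  CH3 → C:1 H:3
Element totals:
  C: 11
  H: 24
  O: 1
  S: 1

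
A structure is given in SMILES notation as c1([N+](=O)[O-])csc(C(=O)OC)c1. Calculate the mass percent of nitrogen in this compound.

Atom tally by fragment:
  thiophene ring core → C:4 H:4 S:1
  (− 2 ring H displaced by substituents)
  + NO2 → N:1 O:2
  + COOCH3 → C:2 H:3 O:2
Element totals:
  C: 6
  H: 5
  N: 1
  O: 4
  S: 1
Molecular formula: C6H5NO4S.
Molar mass = 187.169 g/mol.
Mass from N: 1 × 14.007 = 14.007 g/mol.
%N = 14.007 / 187.169 × 100 = 7.48%.

7.48%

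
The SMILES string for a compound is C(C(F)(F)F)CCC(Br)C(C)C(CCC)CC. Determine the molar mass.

317.23 g/mol

Atom tally by fragment:
  F3CCH2 → C:2 H:2 F:3
  CH2 → C:1 H:2
  CH2 → C:1 H:2
  CH(Br) → C:1 H:1 Br:1
  CH(CH3) → C:2 H:4
  CH(CH2CH2CH3) → C:4 H:8
  CH2 → C:1 H:2
  CH3 → C:1 H:3
Element totals:
  C: 13
  H: 24
  Br: 1
  F: 3
Molecular formula: C13H24BrF3.
  M = 13(12.011) + 24(1.008) + 79.904 + 3(18.998)
    = 156.143 + 24.192 + 79.904 + 56.994 = 317.233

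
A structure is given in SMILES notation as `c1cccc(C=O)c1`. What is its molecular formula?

Atom tally by fragment:
  benzene ring core → C:6 H:6
  (− 1 ring H displaced by substituents)
  + CHO → C:1 H:1 O:1
Element totals:
  C: 7
  H: 6
  O: 1

C7H6O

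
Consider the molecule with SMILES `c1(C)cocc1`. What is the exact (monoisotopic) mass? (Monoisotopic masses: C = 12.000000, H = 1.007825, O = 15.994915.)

82.0419

Atom tally by fragment:
  furan ring core → C:4 H:4 O:1
  (− 1 ring H displaced by substituents)
  + CH3 → C:1 H:3
Element totals:
  C: 5
  H: 6
  O: 1
Molecular formula: C5H6O.
  M = 5(12.0) + 6(1.007825) + 15.994915
    = 60.000000 + 6.046950 + 15.994915 = 82.041865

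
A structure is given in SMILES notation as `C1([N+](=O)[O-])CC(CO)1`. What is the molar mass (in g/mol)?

117.10 g/mol

Atom tally by fragment:
  cyclopropane ring core → C:3 H:6
  (− 2 ring H displaced by substituents)
  + NO2 → N:1 O:2
  + CH2OH → C:1 H:3 O:1
Element totals:
  C: 4
  H: 7
  N: 1
  O: 3
Molecular formula: C4H7NO3.
  M = 4(12.011) + 7(1.008) + 14.007 + 3(15.999)
    = 48.044 + 7.056 + 14.007 + 47.997 = 117.104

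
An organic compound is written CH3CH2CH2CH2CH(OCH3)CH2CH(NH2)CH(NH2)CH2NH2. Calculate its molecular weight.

Atom tally by fragment:
  CH3 → C:1 H:3
  CH2 → C:1 H:2
  CH2 → C:1 H:2
  CH2 → C:1 H:2
  CH(OCH3) → C:2 H:4 O:1
  CH2 → C:1 H:2
  CH(NH2) → C:1 H:3 N:1
  CH(NH2) → C:1 H:3 N:1
  CH2NH2 → C:1 H:4 N:1
Element totals:
  C: 10
  H: 25
  N: 3
  O: 1
Molecular formula: C10H25N3O.
  M = 10(12.011) + 25(1.008) + 3(14.007) + 15.999
    = 120.110 + 25.200 + 42.021 + 15.999 = 203.330

203.33 g/mol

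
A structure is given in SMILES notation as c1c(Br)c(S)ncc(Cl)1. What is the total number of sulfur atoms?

Atom tally by fragment:
  pyridine ring core → C:5 H:5 N:1
  (− 3 ring H displaced by substituents)
  + Br → Br:1
  + SH → S:1 H:1
  + Cl → Cl:1
Element totals:
  C: 5
  H: 3
  Br: 1
  Cl: 1
  N: 1
  S: 1

1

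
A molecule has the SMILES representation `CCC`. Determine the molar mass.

44.10 g/mol

Atom tally by fragment:
  CH3 → C:1 H:3
  CH2 → C:1 H:2
  CH3 → C:1 H:3
Element totals:
  C: 3
  H: 8
Molecular formula: C3H8.
  M = 3(12.011) + 8(1.008)
    = 36.033 + 8.064 = 44.097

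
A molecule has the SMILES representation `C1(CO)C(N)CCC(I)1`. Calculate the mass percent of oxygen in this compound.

Atom tally by fragment:
  cyclopentane ring core → C:5 H:10
  (− 3 ring H displaced by substituents)
  + CH2OH → C:1 H:3 O:1
  + NH2 → N:1 H:2
  + I → I:1
Element totals:
  C: 6
  H: 12
  I: 1
  N: 1
  O: 1
Molecular formula: C6H12INO.
Molar mass = 241.072 g/mol.
Mass from O: 1 × 15.999 = 15.999 g/mol.
%O = 15.999 / 241.072 × 100 = 6.64%.

6.64%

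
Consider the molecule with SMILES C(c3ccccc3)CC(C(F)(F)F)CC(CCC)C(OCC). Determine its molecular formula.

Atom tally by fragment:
  C6H5CH2 → C:7 H:7
  CH2 → C:1 H:2
  CH(CF3) → C:2 H:1 F:3
  CH2 → C:1 H:2
  CH(CH2CH2CH3) → C:4 H:8
  CH2OC2H5 → C:3 H:7 O:1
Element totals:
  C: 18
  H: 27
  F: 3
  O: 1

C18H27F3O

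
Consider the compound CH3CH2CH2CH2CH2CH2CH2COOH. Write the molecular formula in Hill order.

C8H16O2

Atom tally by fragment:
  CH3 → C:1 H:3
  CH2 → C:1 H:2
  CH2 → C:1 H:2
  CH2 → C:1 H:2
  CH2 → C:1 H:2
  CH2 → C:1 H:2
  CH2COOH → C:2 H:3 O:2
Element totals:
  C: 8
  H: 16
  O: 2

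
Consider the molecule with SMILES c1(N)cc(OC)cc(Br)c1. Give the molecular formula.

C7H8BrNO

Atom tally by fragment:
  benzene ring core → C:6 H:6
  (− 3 ring H displaced by substituents)
  + NH2 → N:1 H:2
  + OCH3 → C:1 H:3 O:1
  + Br → Br:1
Element totals:
  C: 7
  H: 8
  Br: 1
  N: 1
  O: 1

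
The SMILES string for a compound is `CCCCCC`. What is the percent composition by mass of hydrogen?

16.38%

Atom tally by fragment:
  CH3 → C:1 H:3
  CH2 → C:1 H:2
  CH2 → C:1 H:2
  CH2 → C:1 H:2
  CH2 → C:1 H:2
  CH3 → C:1 H:3
Element totals:
  C: 6
  H: 14
Molecular formula: C6H14.
Molar mass = 86.178 g/mol.
Mass from H: 14 × 1.008 = 14.112 g/mol.
%H = 14.112 / 86.178 × 100 = 16.38%.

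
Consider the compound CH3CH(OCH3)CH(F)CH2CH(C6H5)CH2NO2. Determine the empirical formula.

Atom tally by fragment:
  CH3 → C:1 H:3
  CH(OCH3) → C:2 H:4 O:1
  CH(F) → C:1 H:1 F:1
  CH2 → C:1 H:2
  CH(C6H5) → C:7 H:6
  CH2NO2 → C:1 H:2 N:1 O:2
Element totals:
  C: 13
  H: 18
  F: 1
  N: 1
  O: 3
Molecular formula: C13H18FNO3.
gcd of subscripts (13, 1, 18, 1, 3) = 1, so the empirical formula equals the molecular formula.

C13H18FNO3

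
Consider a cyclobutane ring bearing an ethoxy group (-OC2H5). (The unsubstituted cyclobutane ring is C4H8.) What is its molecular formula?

Atom tally by fragment:
  cyclobutane ring core → C:4 H:8
  (− 1 ring H displaced by substituents)
  + OC2H5 → C:2 H:5 O:1
Element totals:
  C: 6
  H: 12
  O: 1

C6H12O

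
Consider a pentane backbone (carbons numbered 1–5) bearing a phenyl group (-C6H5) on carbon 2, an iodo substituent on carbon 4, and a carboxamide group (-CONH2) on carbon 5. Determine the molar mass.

317.17 g/mol

Atom tally by fragment:
  CH3 → C:1 H:3
  CH(C6H5) → C:7 H:6
  CH2 → C:1 H:2
  CH(I) → C:1 H:1 I:1
  CH2CONH2 → C:2 H:4 O:1 N:1
Element totals:
  C: 12
  H: 16
  I: 1
  N: 1
  O: 1
Molecular formula: C12H16INO.
  M = 12(12.011) + 16(1.008) + 126.904 + 14.007 + 15.999
    = 144.132 + 16.128 + 126.904 + 14.007 + 15.999 = 317.170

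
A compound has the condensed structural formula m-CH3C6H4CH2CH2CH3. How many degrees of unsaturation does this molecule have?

Element totals:
  C: 10
  H: 14
Molecular formula: C10H14.
DoU = (2C + 2 + N − H − X) / 2 = (2·10 + 2 + 0 − 14 − 0) / 2 = 4.

4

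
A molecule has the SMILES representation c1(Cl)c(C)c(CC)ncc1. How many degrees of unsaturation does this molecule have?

4

Atom tally by fragment:
  pyridine ring core → C:5 H:5 N:1
  (− 3 ring H displaced by substituents)
  + Cl → Cl:1
  + CH3 → C:1 H:3
  + C2H5 → C:2 H:5
Element totals:
  C: 8
  H: 10
  Cl: 1
  N: 1
Molecular formula: C8H10ClN.
DoU = (2C + 2 + N − H − X) / 2 = (2·8 + 2 + 1 − 10 − 1) / 2 = 4.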